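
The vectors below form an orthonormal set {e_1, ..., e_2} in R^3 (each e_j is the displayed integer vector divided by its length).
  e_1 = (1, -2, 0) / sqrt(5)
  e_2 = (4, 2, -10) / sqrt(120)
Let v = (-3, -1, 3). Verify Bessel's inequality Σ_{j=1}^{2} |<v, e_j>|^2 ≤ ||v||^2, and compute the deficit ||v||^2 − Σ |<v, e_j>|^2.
Σ |<v, e_j>|^2 = 49/3; ||v||^2 = 19; deficit = 8/3

Write each e_j = u_j / sqrt(<u_j, u_j>) where u_j is the displayed integer vector. Then <v, e_j> = <v, u_j> / sqrt(<u_j, u_j>), so |<v, e_j>|^2 = <v, u_j>^2 / <u_j, u_j>.
Coefficients: <v, e_1> = -1/sqrt(5), <v, e_2> = -44/sqrt(120).
Square and sum: Σ |<v, e_j>|^2 = 49/3.
Compute ||v||^2 = v·v = 19.
Deficit = 19 − 49/3 = 8/3 ≥ 0, confirming Bessel's inequality. (The deficit equals ||v − Σ <v,e_j> e_j||^2, the squared distance from v to span{e_j}.)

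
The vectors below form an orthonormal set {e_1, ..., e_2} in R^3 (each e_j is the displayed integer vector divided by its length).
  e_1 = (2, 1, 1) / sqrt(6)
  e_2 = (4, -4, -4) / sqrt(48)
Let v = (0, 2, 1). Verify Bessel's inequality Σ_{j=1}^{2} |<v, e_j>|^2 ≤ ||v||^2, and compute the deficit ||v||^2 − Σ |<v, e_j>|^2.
Σ |<v, e_j>|^2 = 9/2; ||v||^2 = 5; deficit = 1/2

Write each e_j = u_j / sqrt(<u_j, u_j>) where u_j is the displayed integer vector. Then <v, e_j> = <v, u_j> / sqrt(<u_j, u_j>), so |<v, e_j>|^2 = <v, u_j>^2 / <u_j, u_j>.
Coefficients: <v, e_1> = 3/sqrt(6), <v, e_2> = -12/sqrt(48).
Square and sum: Σ |<v, e_j>|^2 = 9/2.
Compute ||v||^2 = v·v = 5.
Deficit = 5 − 9/2 = 1/2 ≥ 0, confirming Bessel's inequality. (The deficit equals ||v − Σ <v,e_j> e_j||^2, the squared distance from v to span{e_j}.)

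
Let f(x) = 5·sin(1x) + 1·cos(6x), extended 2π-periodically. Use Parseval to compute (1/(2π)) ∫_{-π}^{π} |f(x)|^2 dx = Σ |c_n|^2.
Σ |c_n|^2 = 13

Expand |f|^2 and use orthogonality of {sin(nx), cos(mx)} on [-π, π]:
  ∫_{-π}^{π} sin(nx)^2 dx = π, ∫ cos(mx)^2 dx = π, and cross terms integrate to 0.
So ∫_{-π}^{π} f(x)^2 dx = 5^2 · π + 1^2 · π = (25 + 1)π.
Divide by 2π: (25 + 1)/2 = 13.
By Parseval, this equals Σ |c_n|^2.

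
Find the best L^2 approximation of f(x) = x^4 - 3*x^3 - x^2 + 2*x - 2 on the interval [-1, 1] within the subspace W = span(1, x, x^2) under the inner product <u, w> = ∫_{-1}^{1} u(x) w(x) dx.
g(x) = -x^2/7 + x/5 - 73/35

The best approximation g ∈ W is the orthogonal projection of f onto W. Writing g = a_0 + a_1 x + a_2 x^2, the coefficients solve the normal equations G · a = b where
  G_{ij} = <φ_i, φ_j> and b_i = <f, φ_i>, with φ_0 = 1, φ_1 = x, φ_2 = x^2.
G =
  [2, 0, 2/3]
  [0, 2/3, 0]
  [2/3, 0, 2/5],
b = (-64/15, 2/15, -152/105).
Solving gives a_0 = -73/35, a_1 = 1/5, a_2 = -1/7, so
  g(x) = -x^2/7 + x/5 - 73/35.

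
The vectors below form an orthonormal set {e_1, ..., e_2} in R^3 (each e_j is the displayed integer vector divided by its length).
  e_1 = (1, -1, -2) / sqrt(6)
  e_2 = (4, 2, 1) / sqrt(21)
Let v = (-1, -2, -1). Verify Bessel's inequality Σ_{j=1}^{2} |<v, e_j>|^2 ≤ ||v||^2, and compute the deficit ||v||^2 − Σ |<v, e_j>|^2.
Σ |<v, e_j>|^2 = 75/14; ||v||^2 = 6; deficit = 9/14

Write each e_j = u_j / sqrt(<u_j, u_j>) where u_j is the displayed integer vector. Then <v, e_j> = <v, u_j> / sqrt(<u_j, u_j>), so |<v, e_j>|^2 = <v, u_j>^2 / <u_j, u_j>.
Coefficients: <v, e_1> = 3/sqrt(6), <v, e_2> = -9/sqrt(21).
Square and sum: Σ |<v, e_j>|^2 = 75/14.
Compute ||v||^2 = v·v = 6.
Deficit = 6 − 75/14 = 9/14 ≥ 0, confirming Bessel's inequality. (The deficit equals ||v − Σ <v,e_j> e_j||^2, the squared distance from v to span{e_j}.)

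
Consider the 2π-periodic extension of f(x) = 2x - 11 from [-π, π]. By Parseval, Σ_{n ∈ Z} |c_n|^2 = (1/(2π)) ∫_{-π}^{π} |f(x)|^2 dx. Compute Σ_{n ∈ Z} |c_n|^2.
Σ |c_n|^2 = 4π^2/3 + 121

Expand and integrate term by term over [-π, π]:
  ∫ (2x)^2 dx = 4·(2π^3/3); ∫ 2·2·(-11)·x dx = 0 (odd integrand); ∫ (-11)^2 dx = 121·2π.
So (1/(2π)) ∫_{-π}^{π} (2x - 11)^2 dx = 4π^2/3 + 121 = 4π^2/3 + 121.
Parseval ⇒ Σ |c_n|^2 = 4π^2/3 + 121.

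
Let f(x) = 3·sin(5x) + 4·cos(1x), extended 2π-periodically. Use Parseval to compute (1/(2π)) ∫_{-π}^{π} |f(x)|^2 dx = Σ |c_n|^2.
Σ |c_n|^2 = 25/2

Expand |f|^2 and use orthogonality of {sin(nx), cos(mx)} on [-π, π]:
  ∫_{-π}^{π} sin(nx)^2 dx = π, ∫ cos(mx)^2 dx = π, and cross terms integrate to 0.
So ∫_{-π}^{π} f(x)^2 dx = 3^2 · π + 4^2 · π = (9 + 16)π.
Divide by 2π: (9 + 16)/2 = 25/2.
By Parseval, this equals Σ |c_n|^2.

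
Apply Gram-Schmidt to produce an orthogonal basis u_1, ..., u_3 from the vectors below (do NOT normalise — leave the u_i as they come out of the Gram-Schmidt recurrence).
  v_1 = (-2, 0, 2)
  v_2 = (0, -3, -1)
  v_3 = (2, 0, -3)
Orthogonal basis:
  u_1 = (-2, 0, 2)
  u_2 = (-1/2, -3, -1/2)
  u_3 = (-9/19, 3/19, -9/19)

Apply the Gram-Schmidt recurrence
  u_1 = v_1
  u_i = v_i − Σ_{j<i} ((v_i · u_j) / (u_j · u_j)) · u_j.

Step by step this gives:
  u_1 = (-2, 0, 2)
  u_2 = (-1/2, -3, -1/2)
  u_3 = (-9/19, 3/19, -9/19)

Orthogonality check:
  u_2 · u_1 = 0 (should be 0)
  u_3 · u_1 = 0 (should be 0)
  u_3 · u_2 = 0 (should be 0)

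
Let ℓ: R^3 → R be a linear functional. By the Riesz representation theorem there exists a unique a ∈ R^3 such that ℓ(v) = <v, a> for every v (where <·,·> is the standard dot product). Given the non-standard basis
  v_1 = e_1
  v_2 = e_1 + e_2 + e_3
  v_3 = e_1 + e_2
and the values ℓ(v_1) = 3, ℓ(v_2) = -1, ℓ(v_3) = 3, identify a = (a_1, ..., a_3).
a = (3, 0, -4)

Write a = (a_1, ..., a_3) in the standard basis. For each basis vector v_i, ℓ(v_i) = <v_i, a> is a linear equation in the a_j's. Collect the n equations into a matrix system V a = ℓ, where row i of V is v_i (expressed in the standard basis). Since V is invertible (lower-triangular with 1s on the diagonal, up to permutation), solve by back-substitution:
  V =
[[1, 0, 0],
 [1, 1, 1],
 [1, 1, 0]]
  V a = (3, -1, 3)
Solving gives a = (3, 0, -4).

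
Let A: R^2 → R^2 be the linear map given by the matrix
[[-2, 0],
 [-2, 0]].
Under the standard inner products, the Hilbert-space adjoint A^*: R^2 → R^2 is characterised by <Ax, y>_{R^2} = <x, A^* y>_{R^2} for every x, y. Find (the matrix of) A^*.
A^* = A^T =
[[-2, -2],
 [0, 0]]

For real matrices with standard dot products, the defining identity <Ax, y> = <x, A^* y> gives (Ax)^T y = x^T (A^*) y, i.e. x^T A^T y = x^T (A^*) y. Since this holds for all x, y, we must have A^* = A^T. Therefore
A^* =
[[-2, -2],
 [0, 0]].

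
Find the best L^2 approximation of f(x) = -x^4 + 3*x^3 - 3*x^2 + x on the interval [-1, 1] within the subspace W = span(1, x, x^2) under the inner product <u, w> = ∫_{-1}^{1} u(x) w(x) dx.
g(x) = -27*x^2/7 + 14*x/5 + 3/35

The best approximation g ∈ W is the orthogonal projection of f onto W. Writing g = a_0 + a_1 x + a_2 x^2, the coefficients solve the normal equations G · a = b where
  G_{ij} = <φ_i, φ_j> and b_i = <f, φ_i>, with φ_0 = 1, φ_1 = x, φ_2 = x^2.
G =
  [2, 0, 2/3]
  [0, 2/3, 0]
  [2/3, 0, 2/5],
b = (-12/5, 28/15, -52/35).
Solving gives a_0 = 3/35, a_1 = 14/5, a_2 = -27/7, so
  g(x) = -27*x^2/7 + 14*x/5 + 3/35.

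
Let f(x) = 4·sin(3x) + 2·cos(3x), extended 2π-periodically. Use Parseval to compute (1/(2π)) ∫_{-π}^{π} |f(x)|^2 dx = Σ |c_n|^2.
Σ |c_n|^2 = 10

Expand |f|^2 and use orthogonality of {sin(nx), cos(mx)} on [-π, π]:
  ∫_{-π}^{π} sin(nx)^2 dx = π, ∫ cos(mx)^2 dx = π, and cross terms integrate to 0.
So ∫_{-π}^{π} f(x)^2 dx = 4^2 · π + 2^2 · π = (16 + 4)π.
Divide by 2π: (16 + 4)/2 = 10.
By Parseval, this equals Σ |c_n|^2.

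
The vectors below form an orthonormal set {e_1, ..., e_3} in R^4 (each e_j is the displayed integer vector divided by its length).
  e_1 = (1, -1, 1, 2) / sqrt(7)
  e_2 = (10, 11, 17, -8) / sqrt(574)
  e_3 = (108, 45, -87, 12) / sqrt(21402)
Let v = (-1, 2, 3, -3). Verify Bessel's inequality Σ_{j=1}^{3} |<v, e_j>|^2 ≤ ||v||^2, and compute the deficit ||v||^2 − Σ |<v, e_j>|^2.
Σ |<v, e_j>|^2 = 666/29; ||v||^2 = 23; deficit = 1/29

Write each e_j = u_j / sqrt(<u_j, u_j>) where u_j is the displayed integer vector. Then <v, e_j> = <v, u_j> / sqrt(<u_j, u_j>), so |<v, e_j>|^2 = <v, u_j>^2 / <u_j, u_j>.
Coefficients: <v, e_1> = -6/sqrt(7), <v, e_2> = 87/sqrt(574), <v, e_3> = -315/sqrt(21402).
Square and sum: Σ |<v, e_j>|^2 = 666/29.
Compute ||v||^2 = v·v = 23.
Deficit = 23 − 666/29 = 1/29 ≥ 0, confirming Bessel's inequality. (The deficit equals ||v − Σ <v,e_j> e_j||^2, the squared distance from v to span{e_j}.)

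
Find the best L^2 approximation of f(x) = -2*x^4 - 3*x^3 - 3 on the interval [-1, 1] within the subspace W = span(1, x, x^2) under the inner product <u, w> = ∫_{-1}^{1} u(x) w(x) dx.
g(x) = -12*x^2/7 - 9*x/5 - 99/35

The best approximation g ∈ W is the orthogonal projection of f onto W. Writing g = a_0 + a_1 x + a_2 x^2, the coefficients solve the normal equations G · a = b where
  G_{ij} = <φ_i, φ_j> and b_i = <f, φ_i>, with φ_0 = 1, φ_1 = x, φ_2 = x^2.
G =
  [2, 0, 2/3]
  [0, 2/3, 0]
  [2/3, 0, 2/5],
b = (-34/5, -6/5, -18/7).
Solving gives a_0 = -99/35, a_1 = -9/5, a_2 = -12/7, so
  g(x) = -12*x^2/7 - 9*x/5 - 99/35.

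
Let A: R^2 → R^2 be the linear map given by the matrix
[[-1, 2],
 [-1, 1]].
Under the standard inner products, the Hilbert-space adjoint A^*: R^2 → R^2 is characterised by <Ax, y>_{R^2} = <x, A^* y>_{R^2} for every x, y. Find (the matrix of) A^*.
A^* = A^T =
[[-1, -1],
 [2, 1]]

For real matrices with standard dot products, the defining identity <Ax, y> = <x, A^* y> gives (Ax)^T y = x^T (A^*) y, i.e. x^T A^T y = x^T (A^*) y. Since this holds for all x, y, we must have A^* = A^T. Therefore
A^* =
[[-1, -1],
 [2, 1]].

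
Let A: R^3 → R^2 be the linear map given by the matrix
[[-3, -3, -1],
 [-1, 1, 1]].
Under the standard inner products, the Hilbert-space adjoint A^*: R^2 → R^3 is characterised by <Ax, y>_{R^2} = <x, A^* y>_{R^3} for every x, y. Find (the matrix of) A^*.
A^* = A^T =
[[-3, -1],
 [-3, 1],
 [-1, 1]]

For real matrices with standard dot products, the defining identity <Ax, y> = <x, A^* y> gives (Ax)^T y = x^T (A^*) y, i.e. x^T A^T y = x^T (A^*) y. Since this holds for all x, y, we must have A^* = A^T. Therefore
A^* =
[[-3, -1],
 [-3, 1],
 [-1, 1]].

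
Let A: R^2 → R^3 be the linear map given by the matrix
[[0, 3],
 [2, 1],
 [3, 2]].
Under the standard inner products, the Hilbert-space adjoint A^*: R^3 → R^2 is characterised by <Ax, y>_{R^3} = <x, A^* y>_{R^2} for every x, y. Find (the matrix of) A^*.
A^* = A^T =
[[0, 2, 3],
 [3, 1, 2]]

For real matrices with standard dot products, the defining identity <Ax, y> = <x, A^* y> gives (Ax)^T y = x^T (A^*) y, i.e. x^T A^T y = x^T (A^*) y. Since this holds for all x, y, we must have A^* = A^T. Therefore
A^* =
[[0, 2, 3],
 [3, 1, 2]].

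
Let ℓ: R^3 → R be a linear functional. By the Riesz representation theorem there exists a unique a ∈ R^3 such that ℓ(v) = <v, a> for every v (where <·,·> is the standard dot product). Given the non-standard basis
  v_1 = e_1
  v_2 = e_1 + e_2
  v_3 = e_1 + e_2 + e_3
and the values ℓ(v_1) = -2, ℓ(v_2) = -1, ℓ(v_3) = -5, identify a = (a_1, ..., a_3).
a = (-2, 1, -4)

Write a = (a_1, ..., a_3) in the standard basis. For each basis vector v_i, ℓ(v_i) = <v_i, a> is a linear equation in the a_j's. Collect the n equations into a matrix system V a = ℓ, where row i of V is v_i (expressed in the standard basis). Since V is invertible (lower-triangular with 1s on the diagonal, up to permutation), solve by back-substitution:
  V =
[[1, 0, 0],
 [1, 1, 0],
 [1, 1, 1]]
  V a = (-2, -1, -5)
Solving gives a = (-2, 1, -4).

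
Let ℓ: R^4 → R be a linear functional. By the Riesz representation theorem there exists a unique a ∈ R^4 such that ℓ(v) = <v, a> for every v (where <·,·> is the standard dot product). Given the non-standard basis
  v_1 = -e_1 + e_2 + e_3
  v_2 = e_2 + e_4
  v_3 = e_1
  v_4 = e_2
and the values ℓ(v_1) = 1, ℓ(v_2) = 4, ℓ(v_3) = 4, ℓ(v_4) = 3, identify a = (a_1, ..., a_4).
a = (4, 3, 2, 1)

Write a = (a_1, ..., a_4) in the standard basis. For each basis vector v_i, ℓ(v_i) = <v_i, a> is a linear equation in the a_j's. Collect the n equations into a matrix system V a = ℓ, where row i of V is v_i (expressed in the standard basis). Since V is invertible (lower-triangular with 1s on the diagonal, up to permutation), solve by back-substitution:
  V =
[[-1, 1, 1, 0],
 [0, 1, 0, 1],
 [1, 0, 0, 0],
 [0, 1, 0, 0]]
  V a = (1, 4, 4, 3)
Solving gives a = (4, 3, 2, 1).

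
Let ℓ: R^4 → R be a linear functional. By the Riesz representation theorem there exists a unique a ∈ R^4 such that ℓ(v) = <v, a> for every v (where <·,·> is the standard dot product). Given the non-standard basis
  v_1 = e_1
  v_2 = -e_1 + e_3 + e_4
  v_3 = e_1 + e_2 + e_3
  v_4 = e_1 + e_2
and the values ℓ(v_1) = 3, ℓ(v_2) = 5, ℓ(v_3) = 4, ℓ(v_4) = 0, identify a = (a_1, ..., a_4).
a = (3, -3, 4, 4)

Write a = (a_1, ..., a_4) in the standard basis. For each basis vector v_i, ℓ(v_i) = <v_i, a> is a linear equation in the a_j's. Collect the n equations into a matrix system V a = ℓ, where row i of V is v_i (expressed in the standard basis). Since V is invertible (lower-triangular with 1s on the diagonal, up to permutation), solve by back-substitution:
  V =
[[1, 0, 0, 0],
 [-1, 0, 1, 1],
 [1, 1, 1, 0],
 [1, 1, 0, 0]]
  V a = (3, 5, 4, 0)
Solving gives a = (3, -3, 4, 4).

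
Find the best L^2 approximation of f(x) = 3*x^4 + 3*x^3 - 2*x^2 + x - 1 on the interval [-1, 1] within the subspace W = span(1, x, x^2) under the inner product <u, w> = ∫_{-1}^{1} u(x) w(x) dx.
g(x) = 4*x^2/7 + 14*x/5 - 44/35

The best approximation g ∈ W is the orthogonal projection of f onto W. Writing g = a_0 + a_1 x + a_2 x^2, the coefficients solve the normal equations G · a = b where
  G_{ij} = <φ_i, φ_j> and b_i = <f, φ_i>, with φ_0 = 1, φ_1 = x, φ_2 = x^2.
G =
  [2, 0, 2/3]
  [0, 2/3, 0]
  [2/3, 0, 2/5],
b = (-32/15, 28/15, -64/105).
Solving gives a_0 = -44/35, a_1 = 14/5, a_2 = 4/7, so
  g(x) = 4*x^2/7 + 14*x/5 - 44/35.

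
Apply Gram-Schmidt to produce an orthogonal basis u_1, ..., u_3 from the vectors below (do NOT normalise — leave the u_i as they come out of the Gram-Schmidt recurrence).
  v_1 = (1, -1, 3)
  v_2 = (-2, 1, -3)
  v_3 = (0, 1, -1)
Orthogonal basis:
  u_1 = (1, -1, 3)
  u_2 = (-10/11, -1/11, 3/11)
  u_3 = (0, 3/5, 1/5)

Apply the Gram-Schmidt recurrence
  u_1 = v_1
  u_i = v_i − Σ_{j<i} ((v_i · u_j) / (u_j · u_j)) · u_j.

Step by step this gives:
  u_1 = (1, -1, 3)
  u_2 = (-10/11, -1/11, 3/11)
  u_3 = (0, 3/5, 1/5)

Orthogonality check:
  u_2 · u_1 = 0 (should be 0)
  u_3 · u_1 = 0 (should be 0)
  u_3 · u_2 = 0 (should be 0)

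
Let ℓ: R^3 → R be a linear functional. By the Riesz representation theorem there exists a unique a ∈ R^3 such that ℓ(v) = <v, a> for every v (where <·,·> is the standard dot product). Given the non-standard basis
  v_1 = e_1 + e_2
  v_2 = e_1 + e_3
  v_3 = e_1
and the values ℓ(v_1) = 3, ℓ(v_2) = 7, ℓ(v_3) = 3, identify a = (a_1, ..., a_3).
a = (3, 0, 4)

Write a = (a_1, ..., a_3) in the standard basis. For each basis vector v_i, ℓ(v_i) = <v_i, a> is a linear equation in the a_j's. Collect the n equations into a matrix system V a = ℓ, where row i of V is v_i (expressed in the standard basis). Since V is invertible (lower-triangular with 1s on the diagonal, up to permutation), solve by back-substitution:
  V =
[[1, 1, 0],
 [1, 0, 1],
 [1, 0, 0]]
  V a = (3, 7, 3)
Solving gives a = (3, 0, 4).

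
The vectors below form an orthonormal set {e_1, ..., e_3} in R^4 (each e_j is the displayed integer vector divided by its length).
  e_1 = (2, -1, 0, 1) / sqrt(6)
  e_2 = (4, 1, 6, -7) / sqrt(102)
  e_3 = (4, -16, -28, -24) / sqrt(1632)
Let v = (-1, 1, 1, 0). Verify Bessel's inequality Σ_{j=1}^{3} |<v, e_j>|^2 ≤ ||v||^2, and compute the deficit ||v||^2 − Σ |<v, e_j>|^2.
Σ |<v, e_j>|^2 = 3; ||v||^2 = 3; deficit = 0

Write each e_j = u_j / sqrt(<u_j, u_j>) where u_j is the displayed integer vector. Then <v, e_j> = <v, u_j> / sqrt(<u_j, u_j>), so |<v, e_j>|^2 = <v, u_j>^2 / <u_j, u_j>.
Coefficients: <v, e_1> = -3/sqrt(6), <v, e_2> = 3/sqrt(102), <v, e_3> = -48/sqrt(1632).
Square and sum: Σ |<v, e_j>|^2 = 3.
Compute ||v||^2 = v·v = 3.
Deficit = 3 − 3 = 0 ≥ 0, confirming Bessel's inequality. (The deficit equals ||v − Σ <v,e_j> e_j||^2, the squared distance from v to span{e_j}.)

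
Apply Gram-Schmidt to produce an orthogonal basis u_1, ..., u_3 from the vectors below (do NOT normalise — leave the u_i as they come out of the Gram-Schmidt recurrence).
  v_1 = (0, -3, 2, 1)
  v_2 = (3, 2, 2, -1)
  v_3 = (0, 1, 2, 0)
Orthogonal basis:
  u_1 = (0, -3, 2, 1)
  u_2 = (3, 19/14, 17/7, -11/14)
  u_3 = (-29/27, 59/81, 80/81, 17/81)

Apply the Gram-Schmidt recurrence
  u_1 = v_1
  u_i = v_i − Σ_{j<i} ((v_i · u_j) / (u_j · u_j)) · u_j.

Step by step this gives:
  u_1 = (0, -3, 2, 1)
  u_2 = (3, 19/14, 17/7, -11/14)
  u_3 = (-29/27, 59/81, 80/81, 17/81)

Orthogonality check:
  u_2 · u_1 = 0 (should be 0)
  u_3 · u_1 = 0 (should be 0)
  u_3 · u_2 = 0 (should be 0)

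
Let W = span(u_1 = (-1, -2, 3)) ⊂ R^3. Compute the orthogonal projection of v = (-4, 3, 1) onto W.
proj_W(v) = (-1/14, -1/7, 3/14)

Set up U = [u_1 | ... | u_1] ∈ R^(3×1). The projector onto W = col(U) is P = U (U^T U)^(-1) U^T.
Compute U^T U =
  [14],
and U^T v = (1).
Solve U^T U · c = U^T v for the coefficients: c = (1/14). The projection is proj_W(v) = U c.
Check: (v - proj_W(v)) · u_1 = 0  (should be 0).
Result: proj_W(v) = (-1/14, -1/7, 3/14).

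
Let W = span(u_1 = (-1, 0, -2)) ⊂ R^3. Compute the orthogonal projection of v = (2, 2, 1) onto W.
proj_W(v) = (4/5, 0, 8/5)

Set up U = [u_1 | ... | u_1] ∈ R^(3×1). The projector onto W = col(U) is P = U (U^T U)^(-1) U^T.
Compute U^T U =
  [5],
and U^T v = (-4).
Solve U^T U · c = U^T v for the coefficients: c = (-4/5). The projection is proj_W(v) = U c.
Check: (v - proj_W(v)) · u_1 = 0  (should be 0).
Result: proj_W(v) = (4/5, 0, 8/5).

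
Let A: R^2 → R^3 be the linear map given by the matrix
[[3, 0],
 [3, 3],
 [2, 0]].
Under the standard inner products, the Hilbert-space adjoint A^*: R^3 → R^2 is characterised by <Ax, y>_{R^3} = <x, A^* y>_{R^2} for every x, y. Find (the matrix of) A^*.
A^* = A^T =
[[3, 3, 2],
 [0, 3, 0]]

For real matrices with standard dot products, the defining identity <Ax, y> = <x, A^* y> gives (Ax)^T y = x^T (A^*) y, i.e. x^T A^T y = x^T (A^*) y. Since this holds for all x, y, we must have A^* = A^T. Therefore
A^* =
[[3, 3, 2],
 [0, 3, 0]].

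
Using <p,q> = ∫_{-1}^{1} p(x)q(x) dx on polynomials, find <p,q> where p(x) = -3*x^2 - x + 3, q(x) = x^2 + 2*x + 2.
<p,q> = 112/15

Expand the product: p(x)·q(x) = -3*x^4 - 7*x^3 - 5*x^2 + 4*x + 6.
∫_{-1}^{1} of each monomial x^k gives [2/(k+1) if k even, 0 if k odd]. Integrating term-by-term (or equivalently evaluating the antiderivative F(x) = -3*x^5/5 - 7*x^4/4 - 5*x^3/3 + 2*x^2 + 6*x at the endpoints):
  F(1) − F(−1) = 239/60 − (-209/60) = 112/15.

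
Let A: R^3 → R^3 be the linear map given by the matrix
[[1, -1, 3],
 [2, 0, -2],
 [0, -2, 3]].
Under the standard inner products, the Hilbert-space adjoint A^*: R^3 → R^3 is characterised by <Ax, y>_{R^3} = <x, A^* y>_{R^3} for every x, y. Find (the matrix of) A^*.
A^* = A^T =
[[1, 2, 0],
 [-1, 0, -2],
 [3, -2, 3]]

For real matrices with standard dot products, the defining identity <Ax, y> = <x, A^* y> gives (Ax)^T y = x^T (A^*) y, i.e. x^T A^T y = x^T (A^*) y. Since this holds for all x, y, we must have A^* = A^T. Therefore
A^* =
[[1, 2, 0],
 [-1, 0, -2],
 [3, -2, 3]].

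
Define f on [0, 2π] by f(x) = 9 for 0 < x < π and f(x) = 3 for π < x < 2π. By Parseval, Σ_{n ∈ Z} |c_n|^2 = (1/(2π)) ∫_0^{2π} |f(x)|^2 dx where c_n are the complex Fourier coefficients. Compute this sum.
Σ |c_n|^2 = 45

Parseval equates the L^2 energy of f (normalised by 1/(2π)) with the ℓ^2 sum of its Fourier coefficients: (1/(2π)) ∫_0^{2π} |f|^2 = Σ |c_n|^2.
Compute the left side: (1/(2π)) [∫_0^π 9^2 dx + ∫_π^{2π} 3^2 dx] = (1/(2π)) · (81π + 9π) = (81 + 9)/2 = 45.
So Σ_{n ∈ Z} |c_n|^2 = 45.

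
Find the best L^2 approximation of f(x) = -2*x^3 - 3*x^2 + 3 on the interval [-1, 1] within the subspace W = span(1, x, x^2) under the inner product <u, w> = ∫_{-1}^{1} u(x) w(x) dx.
g(x) = -3*x^2 - 6*x/5 + 3

The best approximation g ∈ W is the orthogonal projection of f onto W. Writing g = a_0 + a_1 x + a_2 x^2, the coefficients solve the normal equations G · a = b where
  G_{ij} = <φ_i, φ_j> and b_i = <f, φ_i>, with φ_0 = 1, φ_1 = x, φ_2 = x^2.
G =
  [2, 0, 2/3]
  [0, 2/3, 0]
  [2/3, 0, 2/5],
b = (4, -4/5, 4/5).
Solving gives a_0 = 3, a_1 = -6/5, a_2 = -3, so
  g(x) = -3*x^2 - 6*x/5 + 3.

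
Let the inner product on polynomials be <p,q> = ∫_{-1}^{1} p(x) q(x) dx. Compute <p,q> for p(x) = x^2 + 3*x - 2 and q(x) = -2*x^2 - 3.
<p,q> = 178/15

Expand the product: p(x)·q(x) = -2*x^4 - 6*x^3 + x^2 - 9*x + 6.
∫_{-1}^{1} of each monomial x^k gives [2/(k+1) if k even, 0 if k odd]. Integrating term-by-term (or equivalently evaluating the antiderivative F(x) = -2*x^5/5 - 3*x^4/2 + x^3/3 - 9*x^2/2 + 6*x at the endpoints):
  F(1) − F(−1) = -1/15 − (-179/15) = 178/15.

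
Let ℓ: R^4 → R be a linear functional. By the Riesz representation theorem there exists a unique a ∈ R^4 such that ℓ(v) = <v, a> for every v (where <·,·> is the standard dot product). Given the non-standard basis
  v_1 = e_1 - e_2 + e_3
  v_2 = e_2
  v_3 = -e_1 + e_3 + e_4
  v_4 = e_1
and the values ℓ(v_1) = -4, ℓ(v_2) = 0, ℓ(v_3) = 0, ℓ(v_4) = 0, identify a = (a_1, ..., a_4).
a = (0, 0, -4, 4)

Write a = (a_1, ..., a_4) in the standard basis. For each basis vector v_i, ℓ(v_i) = <v_i, a> is a linear equation in the a_j's. Collect the n equations into a matrix system V a = ℓ, where row i of V is v_i (expressed in the standard basis). Since V is invertible (lower-triangular with 1s on the diagonal, up to permutation), solve by back-substitution:
  V =
[[1, -1, 1, 0],
 [0, 1, 0, 0],
 [-1, 0, 1, 1],
 [1, 0, 0, 0]]
  V a = (-4, 0, 0, 0)
Solving gives a = (0, 0, -4, 4).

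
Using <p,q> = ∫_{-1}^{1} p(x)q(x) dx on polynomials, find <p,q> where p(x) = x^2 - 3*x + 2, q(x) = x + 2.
<p,q> = 22/3

Expand the product: p(x)·q(x) = x^3 - x^2 - 4*x + 4.
∫_{-1}^{1} of each monomial x^k gives [2/(k+1) if k even, 0 if k odd]. Integrating term-by-term (or equivalently evaluating the antiderivative F(x) = x^4/4 - x^3/3 - 2*x^2 + 4*x at the endpoints):
  F(1) − F(−1) = 23/12 − (-65/12) = 22/3.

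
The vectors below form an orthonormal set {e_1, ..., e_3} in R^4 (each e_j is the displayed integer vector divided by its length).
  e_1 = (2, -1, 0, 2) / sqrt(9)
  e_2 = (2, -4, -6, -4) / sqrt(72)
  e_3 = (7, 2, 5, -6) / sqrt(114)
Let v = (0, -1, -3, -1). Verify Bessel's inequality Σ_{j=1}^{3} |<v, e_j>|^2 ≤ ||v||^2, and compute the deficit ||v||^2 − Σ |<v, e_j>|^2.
Σ |<v, e_j>|^2 = 602/57; ||v||^2 = 11; deficit = 25/57

Write each e_j = u_j / sqrt(<u_j, u_j>) where u_j is the displayed integer vector. Then <v, e_j> = <v, u_j> / sqrt(<u_j, u_j>), so |<v, e_j>|^2 = <v, u_j>^2 / <u_j, u_j>.
Coefficients: <v, e_1> = -1/sqrt(9), <v, e_2> = 26/sqrt(72), <v, e_3> = -11/sqrt(114).
Square and sum: Σ |<v, e_j>|^2 = 602/57.
Compute ||v||^2 = v·v = 11.
Deficit = 11 − 602/57 = 25/57 ≥ 0, confirming Bessel's inequality. (The deficit equals ||v − Σ <v,e_j> e_j||^2, the squared distance from v to span{e_j}.)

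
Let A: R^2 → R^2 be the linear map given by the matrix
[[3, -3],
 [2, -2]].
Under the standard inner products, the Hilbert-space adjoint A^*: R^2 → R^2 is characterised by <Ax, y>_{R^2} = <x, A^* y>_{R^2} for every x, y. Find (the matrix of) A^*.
A^* = A^T =
[[3, 2],
 [-3, -2]]

For real matrices with standard dot products, the defining identity <Ax, y> = <x, A^* y> gives (Ax)^T y = x^T (A^*) y, i.e. x^T A^T y = x^T (A^*) y. Since this holds for all x, y, we must have A^* = A^T. Therefore
A^* =
[[3, 2],
 [-3, -2]].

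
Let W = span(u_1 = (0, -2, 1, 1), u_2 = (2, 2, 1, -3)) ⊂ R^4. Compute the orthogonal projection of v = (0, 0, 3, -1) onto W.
proj_W(v) = (4/3, -2/3, 5/3, -1)

Set up U = [u_1 | ... | u_2] ∈ R^(4×2). The projector onto W = col(U) is P = U (U^T U)^(-1) U^T.
Compute U^T U =
  [6, -6]
  [-6, 18],
and U^T v = (2, 6).
Solve U^T U · c = U^T v for the coefficients: c = (1, 2/3). The projection is proj_W(v) = U c.
Check: (v - proj_W(v)) · u_1 = 0  (should be 0).
Check: (v - proj_W(v)) · u_2 = 0  (should be 0).
Result: proj_W(v) = (4/3, -2/3, 5/3, -1).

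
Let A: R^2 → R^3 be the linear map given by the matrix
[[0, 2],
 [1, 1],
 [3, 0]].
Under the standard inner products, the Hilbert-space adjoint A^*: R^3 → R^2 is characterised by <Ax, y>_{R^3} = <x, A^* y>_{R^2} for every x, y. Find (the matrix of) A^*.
A^* = A^T =
[[0, 1, 3],
 [2, 1, 0]]

For real matrices with standard dot products, the defining identity <Ax, y> = <x, A^* y> gives (Ax)^T y = x^T (A^*) y, i.e. x^T A^T y = x^T (A^*) y. Since this holds for all x, y, we must have A^* = A^T. Therefore
A^* =
[[0, 1, 3],
 [2, 1, 0]].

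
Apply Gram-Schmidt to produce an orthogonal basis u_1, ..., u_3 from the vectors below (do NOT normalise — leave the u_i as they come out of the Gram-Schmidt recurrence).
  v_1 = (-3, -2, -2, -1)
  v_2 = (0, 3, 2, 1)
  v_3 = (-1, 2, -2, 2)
Orthogonal basis:
  u_1 = (-3, -2, -2, -1)
  u_2 = (-11/6, 16/9, 7/9, 7/18)
  u_3 = (43/131, 129/131, -312/131, 237/131)

Apply the Gram-Schmidt recurrence
  u_1 = v_1
  u_i = v_i − Σ_{j<i} ((v_i · u_j) / (u_j · u_j)) · u_j.

Step by step this gives:
  u_1 = (-3, -2, -2, -1)
  u_2 = (-11/6, 16/9, 7/9, 7/18)
  u_3 = (43/131, 129/131, -312/131, 237/131)

Orthogonality check:
  u_2 · u_1 = 0 (should be 0)
  u_3 · u_1 = 0 (should be 0)
  u_3 · u_2 = 0 (should be 0)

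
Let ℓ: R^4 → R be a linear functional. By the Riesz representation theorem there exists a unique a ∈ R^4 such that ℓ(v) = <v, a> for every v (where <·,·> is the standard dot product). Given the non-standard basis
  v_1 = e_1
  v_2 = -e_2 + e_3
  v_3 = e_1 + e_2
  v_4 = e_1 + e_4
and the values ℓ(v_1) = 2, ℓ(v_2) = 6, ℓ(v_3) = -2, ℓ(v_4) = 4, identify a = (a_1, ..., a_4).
a = (2, -4, 2, 2)

Write a = (a_1, ..., a_4) in the standard basis. For each basis vector v_i, ℓ(v_i) = <v_i, a> is a linear equation in the a_j's. Collect the n equations into a matrix system V a = ℓ, where row i of V is v_i (expressed in the standard basis). Since V is invertible (lower-triangular with 1s on the diagonal, up to permutation), solve by back-substitution:
  V =
[[1, 0, 0, 0],
 [0, -1, 1, 0],
 [1, 1, 0, 0],
 [1, 0, 0, 1]]
  V a = (2, 6, -2, 4)
Solving gives a = (2, -4, 2, 2).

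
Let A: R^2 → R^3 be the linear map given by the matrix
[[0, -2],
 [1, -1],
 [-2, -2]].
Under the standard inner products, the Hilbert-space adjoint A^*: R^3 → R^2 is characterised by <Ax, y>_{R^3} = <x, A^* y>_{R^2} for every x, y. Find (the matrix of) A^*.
A^* = A^T =
[[0, 1, -2],
 [-2, -1, -2]]

For real matrices with standard dot products, the defining identity <Ax, y> = <x, A^* y> gives (Ax)^T y = x^T (A^*) y, i.e. x^T A^T y = x^T (A^*) y. Since this holds for all x, y, we must have A^* = A^T. Therefore
A^* =
[[0, 1, -2],
 [-2, -1, -2]].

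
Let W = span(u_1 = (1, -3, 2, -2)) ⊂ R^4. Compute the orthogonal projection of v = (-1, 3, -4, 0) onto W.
proj_W(v) = (-1, 3, -2, 2)

Set up U = [u_1 | ... | u_1] ∈ R^(4×1). The projector onto W = col(U) is P = U (U^T U)^(-1) U^T.
Compute U^T U =
  [18],
and U^T v = (-18).
Solve U^T U · c = U^T v for the coefficients: c = (-1). The projection is proj_W(v) = U c.
Check: (v - proj_W(v)) · u_1 = 0  (should be 0).
Result: proj_W(v) = (-1, 3, -2, 2).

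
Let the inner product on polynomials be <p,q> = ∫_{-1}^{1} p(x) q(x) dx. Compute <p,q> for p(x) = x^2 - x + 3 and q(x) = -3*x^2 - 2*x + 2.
<p,q> = 112/15

Expand the product: p(x)·q(x) = -3*x^4 + x^3 - 5*x^2 - 8*x + 6.
∫_{-1}^{1} of each monomial x^k gives [2/(k+1) if k even, 0 if k odd]. Integrating term-by-term (or equivalently evaluating the antiderivative F(x) = -3*x^5/5 + x^4/4 - 5*x^3/3 - 4*x^2 + 6*x at the endpoints):
  F(1) − F(−1) = -1/60 − (-449/60) = 112/15.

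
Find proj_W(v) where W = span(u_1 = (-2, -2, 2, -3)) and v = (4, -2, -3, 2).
proj_W(v) = (32/21, 32/21, -32/21, 16/7)

Set up U = [u_1 | ... | u_1] ∈ R^(4×1). The projector onto W = col(U) is P = U (U^T U)^(-1) U^T.
Compute U^T U =
  [21],
and U^T v = (-16).
Solve U^T U · c = U^T v for the coefficients: c = (-16/21). The projection is proj_W(v) = U c.
Check: (v - proj_W(v)) · u_1 = 0  (should be 0).
Result: proj_W(v) = (32/21, 32/21, -32/21, 16/7).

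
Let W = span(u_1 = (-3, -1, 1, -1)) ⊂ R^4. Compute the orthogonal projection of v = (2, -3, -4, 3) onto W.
proj_W(v) = (5/2, 5/6, -5/6, 5/6)

Set up U = [u_1 | ... | u_1] ∈ R^(4×1). The projector onto W = col(U) is P = U (U^T U)^(-1) U^T.
Compute U^T U =
  [12],
and U^T v = (-10).
Solve U^T U · c = U^T v for the coefficients: c = (-5/6). The projection is proj_W(v) = U c.
Check: (v - proj_W(v)) · u_1 = 0  (should be 0).
Result: proj_W(v) = (5/2, 5/6, -5/6, 5/6).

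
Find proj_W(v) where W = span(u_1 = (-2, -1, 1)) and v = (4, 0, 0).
proj_W(v) = (8/3, 4/3, -4/3)

Set up U = [u_1 | ... | u_1] ∈ R^(3×1). The projector onto W = col(U) is P = U (U^T U)^(-1) U^T.
Compute U^T U =
  [6],
and U^T v = (-8).
Solve U^T U · c = U^T v for the coefficients: c = (-4/3). The projection is proj_W(v) = U c.
Check: (v - proj_W(v)) · u_1 = 0  (should be 0).
Result: proj_W(v) = (8/3, 4/3, -4/3).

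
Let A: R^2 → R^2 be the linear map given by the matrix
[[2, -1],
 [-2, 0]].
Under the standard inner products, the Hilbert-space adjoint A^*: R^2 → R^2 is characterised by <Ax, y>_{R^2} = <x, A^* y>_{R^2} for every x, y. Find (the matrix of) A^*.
A^* = A^T =
[[2, -2],
 [-1, 0]]

For real matrices with standard dot products, the defining identity <Ax, y> = <x, A^* y> gives (Ax)^T y = x^T (A^*) y, i.e. x^T A^T y = x^T (A^*) y. Since this holds for all x, y, we must have A^* = A^T. Therefore
A^* =
[[2, -2],
 [-1, 0]].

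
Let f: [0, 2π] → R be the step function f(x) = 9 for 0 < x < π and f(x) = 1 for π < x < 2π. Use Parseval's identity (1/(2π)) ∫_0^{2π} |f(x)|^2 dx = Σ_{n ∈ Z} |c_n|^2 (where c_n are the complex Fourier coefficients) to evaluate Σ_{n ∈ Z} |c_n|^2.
Σ |c_n|^2 = 41

Parseval equates the L^2 energy of f (normalised by 1/(2π)) with the ℓ^2 sum of its Fourier coefficients: (1/(2π)) ∫_0^{2π} |f|^2 = Σ |c_n|^2.
Compute the left side: (1/(2π)) [∫_0^π 9^2 dx + ∫_π^{2π} 1^2 dx] = (1/(2π)) · (81π + 1π) = (81 + 1)/2 = 41.
So Σ_{n ∈ Z} |c_n|^2 = 41.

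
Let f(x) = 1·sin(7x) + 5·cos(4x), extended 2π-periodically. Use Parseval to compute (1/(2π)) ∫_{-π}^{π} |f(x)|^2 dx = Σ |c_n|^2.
Σ |c_n|^2 = 13

Expand |f|^2 and use orthogonality of {sin(nx), cos(mx)} on [-π, π]:
  ∫_{-π}^{π} sin(nx)^2 dx = π, ∫ cos(mx)^2 dx = π, and cross terms integrate to 0.
So ∫_{-π}^{π} f(x)^2 dx = 1^2 · π + 5^2 · π = (1 + 25)π.
Divide by 2π: (1 + 25)/2 = 13.
By Parseval, this equals Σ |c_n|^2.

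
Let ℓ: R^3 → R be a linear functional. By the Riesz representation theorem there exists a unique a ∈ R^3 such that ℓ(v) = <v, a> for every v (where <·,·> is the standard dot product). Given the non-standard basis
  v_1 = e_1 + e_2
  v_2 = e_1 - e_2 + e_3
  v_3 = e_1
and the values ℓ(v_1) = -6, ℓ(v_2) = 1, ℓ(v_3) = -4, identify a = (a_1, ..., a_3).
a = (-4, -2, 3)

Write a = (a_1, ..., a_3) in the standard basis. For each basis vector v_i, ℓ(v_i) = <v_i, a> is a linear equation in the a_j's. Collect the n equations into a matrix system V a = ℓ, where row i of V is v_i (expressed in the standard basis). Since V is invertible (lower-triangular with 1s on the diagonal, up to permutation), solve by back-substitution:
  V =
[[1, 1, 0],
 [1, -1, 1],
 [1, 0, 0]]
  V a = (-6, 1, -4)
Solving gives a = (-4, -2, 3).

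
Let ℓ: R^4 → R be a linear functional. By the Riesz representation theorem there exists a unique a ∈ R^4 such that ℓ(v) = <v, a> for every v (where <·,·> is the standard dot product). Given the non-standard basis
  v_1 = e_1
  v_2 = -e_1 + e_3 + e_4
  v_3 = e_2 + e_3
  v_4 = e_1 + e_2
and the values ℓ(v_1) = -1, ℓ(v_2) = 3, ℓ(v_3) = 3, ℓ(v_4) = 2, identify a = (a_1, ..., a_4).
a = (-1, 3, 0, 2)

Write a = (a_1, ..., a_4) in the standard basis. For each basis vector v_i, ℓ(v_i) = <v_i, a> is a linear equation in the a_j's. Collect the n equations into a matrix system V a = ℓ, where row i of V is v_i (expressed in the standard basis). Since V is invertible (lower-triangular with 1s on the diagonal, up to permutation), solve by back-substitution:
  V =
[[1, 0, 0, 0],
 [-1, 0, 1, 1],
 [0, 1, 1, 0],
 [1, 1, 0, 0]]
  V a = (-1, 3, 3, 2)
Solving gives a = (-1, 3, 0, 2).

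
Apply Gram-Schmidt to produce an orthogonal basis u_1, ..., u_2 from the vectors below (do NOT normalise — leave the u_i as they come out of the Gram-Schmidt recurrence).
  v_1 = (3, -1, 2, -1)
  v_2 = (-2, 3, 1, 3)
Orthogonal basis:
  u_1 = (3, -1, 2, -1)
  u_2 = (0, 7/3, 7/3, 7/3)

Apply the Gram-Schmidt recurrence
  u_1 = v_1
  u_i = v_i − Σ_{j<i} ((v_i · u_j) / (u_j · u_j)) · u_j.

Step by step this gives:
  u_1 = (3, -1, 2, -1)
  u_2 = (0, 7/3, 7/3, 7/3)

Orthogonality check:
  u_2 · u_1 = 0 (should be 0)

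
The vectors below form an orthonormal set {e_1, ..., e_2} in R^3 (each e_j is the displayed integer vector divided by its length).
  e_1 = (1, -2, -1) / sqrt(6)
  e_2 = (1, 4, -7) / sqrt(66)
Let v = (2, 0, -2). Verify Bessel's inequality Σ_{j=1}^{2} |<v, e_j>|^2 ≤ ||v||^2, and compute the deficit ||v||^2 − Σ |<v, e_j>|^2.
Σ |<v, e_j>|^2 = 72/11; ||v||^2 = 8; deficit = 16/11

Write each e_j = u_j / sqrt(<u_j, u_j>) where u_j is the displayed integer vector. Then <v, e_j> = <v, u_j> / sqrt(<u_j, u_j>), so |<v, e_j>|^2 = <v, u_j>^2 / <u_j, u_j>.
Coefficients: <v, e_1> = 4/sqrt(6), <v, e_2> = 16/sqrt(66).
Square and sum: Σ |<v, e_j>|^2 = 72/11.
Compute ||v||^2 = v·v = 8.
Deficit = 8 − 72/11 = 16/11 ≥ 0, confirming Bessel's inequality. (The deficit equals ||v − Σ <v,e_j> e_j||^2, the squared distance from v to span{e_j}.)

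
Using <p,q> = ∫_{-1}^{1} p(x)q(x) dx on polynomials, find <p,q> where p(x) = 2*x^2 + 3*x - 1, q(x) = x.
<p,q> = 2

Expand the product: p(x)·q(x) = 2*x^3 + 3*x^2 - x.
∫_{-1}^{1} of each monomial x^k gives [2/(k+1) if k even, 0 if k odd]. Integrating term-by-term (or equivalently evaluating the antiderivative F(x) = x^4/2 + x^3 - x^2/2 at the endpoints):
  F(1) − F(−1) = 1 − (-1) = 2.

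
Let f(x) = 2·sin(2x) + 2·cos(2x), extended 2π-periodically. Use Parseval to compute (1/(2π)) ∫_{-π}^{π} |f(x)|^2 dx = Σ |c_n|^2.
Σ |c_n|^2 = 4

Expand |f|^2 and use orthogonality of {sin(nx), cos(mx)} on [-π, π]:
  ∫_{-π}^{π} sin(nx)^2 dx = π, ∫ cos(mx)^2 dx = π, and cross terms integrate to 0.
So ∫_{-π}^{π} f(x)^2 dx = 2^2 · π + 2^2 · π = (4 + 4)π.
Divide by 2π: (4 + 4)/2 = 4.
By Parseval, this equals Σ |c_n|^2.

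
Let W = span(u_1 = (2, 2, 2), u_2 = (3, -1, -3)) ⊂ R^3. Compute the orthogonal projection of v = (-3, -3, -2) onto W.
proj_W(v) = (-22/7, -18/7, -16/7)

Set up U = [u_1 | ... | u_2] ∈ R^(3×2). The projector onto W = col(U) is P = U (U^T U)^(-1) U^T.
Compute U^T U =
  [12, -2]
  [-2, 19],
and U^T v = (-16, 0).
Solve U^T U · c = U^T v for the coefficients: c = (-19/14, -1/7). The projection is proj_W(v) = U c.
Check: (v - proj_W(v)) · u_1 = 0  (should be 0).
Check: (v - proj_W(v)) · u_2 = 0  (should be 0).
Result: proj_W(v) = (-22/7, -18/7, -16/7).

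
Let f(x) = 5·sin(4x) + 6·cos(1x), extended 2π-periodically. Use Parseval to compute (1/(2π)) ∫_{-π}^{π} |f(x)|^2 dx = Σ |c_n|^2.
Σ |c_n|^2 = 61/2

Expand |f|^2 and use orthogonality of {sin(nx), cos(mx)} on [-π, π]:
  ∫_{-π}^{π} sin(nx)^2 dx = π, ∫ cos(mx)^2 dx = π, and cross terms integrate to 0.
So ∫_{-π}^{π} f(x)^2 dx = 5^2 · π + 6^2 · π = (25 + 36)π.
Divide by 2π: (25 + 36)/2 = 61/2.
By Parseval, this equals Σ |c_n|^2.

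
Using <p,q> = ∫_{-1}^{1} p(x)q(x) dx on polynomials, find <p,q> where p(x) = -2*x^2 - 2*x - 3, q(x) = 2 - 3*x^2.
<p,q> = -94/15

Expand the product: p(x)·q(x) = 6*x^4 + 6*x^3 + 5*x^2 - 4*x - 6.
∫_{-1}^{1} of each monomial x^k gives [2/(k+1) if k even, 0 if k odd]. Integrating term-by-term (or equivalently evaluating the antiderivative F(x) = 6*x^5/5 + 3*x^4/2 + 5*x^3/3 - 2*x^2 - 6*x at the endpoints):
  F(1) − F(−1) = -109/30 − (79/30) = -94/15.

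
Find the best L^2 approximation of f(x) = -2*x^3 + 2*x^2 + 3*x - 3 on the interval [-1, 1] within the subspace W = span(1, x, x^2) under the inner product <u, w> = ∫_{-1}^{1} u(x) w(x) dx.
g(x) = 2*x^2 + 9*x/5 - 3

The best approximation g ∈ W is the orthogonal projection of f onto W. Writing g = a_0 + a_1 x + a_2 x^2, the coefficients solve the normal equations G · a = b where
  G_{ij} = <φ_i, φ_j> and b_i = <f, φ_i>, with φ_0 = 1, φ_1 = x, φ_2 = x^2.
G =
  [2, 0, 2/3]
  [0, 2/3, 0]
  [2/3, 0, 2/5],
b = (-14/3, 6/5, -6/5).
Solving gives a_0 = -3, a_1 = 9/5, a_2 = 2, so
  g(x) = 2*x^2 + 9*x/5 - 3.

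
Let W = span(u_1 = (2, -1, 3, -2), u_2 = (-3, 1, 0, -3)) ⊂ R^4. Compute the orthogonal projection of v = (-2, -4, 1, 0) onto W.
proj_W(v) = (1/341, -20/341, 177/341, -235/341)

Set up U = [u_1 | ... | u_2] ∈ R^(4×2). The projector onto W = col(U) is P = U (U^T U)^(-1) U^T.
Compute U^T U =
  [18, -1]
  [-1, 19],
and U^T v = (3, 2).
Solve U^T U · c = U^T v for the coefficients: c = (59/341, 39/341). The projection is proj_W(v) = U c.
Check: (v - proj_W(v)) · u_1 = 0  (should be 0).
Check: (v - proj_W(v)) · u_2 = 0  (should be 0).
Result: proj_W(v) = (1/341, -20/341, 177/341, -235/341).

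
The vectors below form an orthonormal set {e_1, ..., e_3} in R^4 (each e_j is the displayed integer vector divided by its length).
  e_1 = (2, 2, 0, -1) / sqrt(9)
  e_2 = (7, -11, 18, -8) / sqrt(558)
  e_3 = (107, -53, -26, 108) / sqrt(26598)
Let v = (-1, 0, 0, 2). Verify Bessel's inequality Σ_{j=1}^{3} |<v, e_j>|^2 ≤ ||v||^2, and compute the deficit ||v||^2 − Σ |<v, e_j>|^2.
Σ |<v, e_j>|^2 = 1361/429; ||v||^2 = 5; deficit = 784/429

Write each e_j = u_j / sqrt(<u_j, u_j>) where u_j is the displayed integer vector. Then <v, e_j> = <v, u_j> / sqrt(<u_j, u_j>), so |<v, e_j>|^2 = <v, u_j>^2 / <u_j, u_j>.
Coefficients: <v, e_1> = -4/sqrt(9), <v, e_2> = -23/sqrt(558), <v, e_3> = 109/sqrt(26598).
Square and sum: Σ |<v, e_j>|^2 = 1361/429.
Compute ||v||^2 = v·v = 5.
Deficit = 5 − 1361/429 = 784/429 ≥ 0, confirming Bessel's inequality. (The deficit equals ||v − Σ <v,e_j> e_j||^2, the squared distance from v to span{e_j}.)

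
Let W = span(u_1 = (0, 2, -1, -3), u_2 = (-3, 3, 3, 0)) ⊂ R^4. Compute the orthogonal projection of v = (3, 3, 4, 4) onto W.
proj_W(v) = (-66/41, -2/41, 100/41, 102/41)

Set up U = [u_1 | ... | u_2] ∈ R^(4×2). The projector onto W = col(U) is P = U (U^T U)^(-1) U^T.
Compute U^T U =
  [14, 3]
  [3, 27],
and U^T v = (-10, 12).
Solve U^T U · c = U^T v for the coefficients: c = (-34/41, 22/41). The projection is proj_W(v) = U c.
Check: (v - proj_W(v)) · u_1 = 0  (should be 0).
Check: (v - proj_W(v)) · u_2 = 0  (should be 0).
Result: proj_W(v) = (-66/41, -2/41, 100/41, 102/41).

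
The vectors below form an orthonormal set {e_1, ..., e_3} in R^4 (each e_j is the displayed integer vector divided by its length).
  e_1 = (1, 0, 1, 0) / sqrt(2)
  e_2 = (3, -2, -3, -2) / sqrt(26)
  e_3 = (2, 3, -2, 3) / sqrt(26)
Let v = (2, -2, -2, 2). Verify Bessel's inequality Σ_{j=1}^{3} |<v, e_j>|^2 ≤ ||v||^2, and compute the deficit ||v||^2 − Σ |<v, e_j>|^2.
Σ |<v, e_j>|^2 = 8; ||v||^2 = 16; deficit = 8

Write each e_j = u_j / sqrt(<u_j, u_j>) where u_j is the displayed integer vector. Then <v, e_j> = <v, u_j> / sqrt(<u_j, u_j>), so |<v, e_j>|^2 = <v, u_j>^2 / <u_j, u_j>.
Coefficients: <v, e_1> = 0/sqrt(2), <v, e_2> = 12/sqrt(26), <v, e_3> = 8/sqrt(26).
Square and sum: Σ |<v, e_j>|^2 = 8.
Compute ||v||^2 = v·v = 16.
Deficit = 16 − 8 = 8 ≥ 0, confirming Bessel's inequality. (The deficit equals ||v − Σ <v,e_j> e_j||^2, the squared distance from v to span{e_j}.)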